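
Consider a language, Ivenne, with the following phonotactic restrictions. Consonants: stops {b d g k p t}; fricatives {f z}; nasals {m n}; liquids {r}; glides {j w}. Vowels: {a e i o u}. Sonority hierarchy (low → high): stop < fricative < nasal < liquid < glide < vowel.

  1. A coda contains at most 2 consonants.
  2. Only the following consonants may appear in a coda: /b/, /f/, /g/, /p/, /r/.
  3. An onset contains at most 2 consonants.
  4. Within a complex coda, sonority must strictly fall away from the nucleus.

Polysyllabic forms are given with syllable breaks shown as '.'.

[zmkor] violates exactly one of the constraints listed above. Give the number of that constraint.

[zmkor]: syllable 1 onset /zmk/ has 3 consonants (> 2).
This is a violation of constraint 3: "An onset contains at most 2 consonants."
The remaining constraints (1, 2, 4) are satisfied.

3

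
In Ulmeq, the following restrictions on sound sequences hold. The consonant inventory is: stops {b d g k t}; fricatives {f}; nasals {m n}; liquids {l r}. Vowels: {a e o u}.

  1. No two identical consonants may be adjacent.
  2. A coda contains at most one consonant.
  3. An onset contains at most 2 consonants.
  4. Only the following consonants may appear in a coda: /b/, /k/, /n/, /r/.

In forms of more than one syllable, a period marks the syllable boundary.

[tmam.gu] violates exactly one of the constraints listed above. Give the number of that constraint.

4

[tmam.gu]: syllable 1 coda contains /m/, which is not a licensed coda consonant.
This is a violation of constraint 4: "Only the following consonants may appear in a coda: /b/, /k/, /n/, /r/."
The remaining constraints (1, 2, 3) are satisfied.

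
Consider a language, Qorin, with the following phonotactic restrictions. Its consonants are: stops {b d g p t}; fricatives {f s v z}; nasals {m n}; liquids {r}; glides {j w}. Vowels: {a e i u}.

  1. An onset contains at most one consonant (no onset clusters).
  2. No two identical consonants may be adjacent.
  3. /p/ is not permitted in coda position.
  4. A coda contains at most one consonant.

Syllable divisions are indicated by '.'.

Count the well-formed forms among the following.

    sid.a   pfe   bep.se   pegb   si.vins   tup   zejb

sid.a — σ1 onset /s/, coda /d/ ok; σ2 onset /∅/, coda /∅/ ok → well-formed
pfe — violates constraint 1: syllable 1 onset /pf/ has 2 consonants (> 1) → ill-formed
bep.se — violates constraint 3: syllable 1 coda contains /p/ → ill-formed
pegb — violates constraint 4: syllable 1 coda /gb/ has 2 consonants (> 1) → ill-formed
si.vins — violates constraint 4: syllable 2 coda /ns/ has 2 consonants (> 1) → ill-formed
tup — violates constraint 3: syllable 1 coda contains /p/ → ill-formed
zejb — violates constraint 4: syllable 1 coda /jb/ has 2 consonants (> 1) → ill-formed
Well-formed: sid.a → 1.

1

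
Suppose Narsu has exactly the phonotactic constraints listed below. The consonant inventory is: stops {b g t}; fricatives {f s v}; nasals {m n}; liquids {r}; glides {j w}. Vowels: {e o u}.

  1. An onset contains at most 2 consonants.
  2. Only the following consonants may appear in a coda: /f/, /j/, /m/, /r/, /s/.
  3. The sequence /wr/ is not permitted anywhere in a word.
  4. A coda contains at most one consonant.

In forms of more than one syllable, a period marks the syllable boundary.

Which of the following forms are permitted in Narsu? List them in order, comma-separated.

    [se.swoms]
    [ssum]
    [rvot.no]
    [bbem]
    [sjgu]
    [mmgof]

[ssum], [bbem]

[se.swoms] — violates constraint 4: syllable 2 coda /ms/ has 2 consonants (> 1) → not permitted
[ssum] — σ1 onset /ss/ (2C), coda /m/ ok → permitted
[rvot.no] — violates constraint 2: syllable 1 coda contains /t/, which is not a licensed coda consonant → not permitted
[bbem] — σ1 onset /bb/ (2C), coda /m/ ok → permitted
[sjgu] — violates constraint 1: syllable 1 onset /sjg/ has 3 consonants (> 2) → not permitted
[mmgof] — violates constraint 1: syllable 1 onset /mmg/ has 3 consonants (> 2) → not permitted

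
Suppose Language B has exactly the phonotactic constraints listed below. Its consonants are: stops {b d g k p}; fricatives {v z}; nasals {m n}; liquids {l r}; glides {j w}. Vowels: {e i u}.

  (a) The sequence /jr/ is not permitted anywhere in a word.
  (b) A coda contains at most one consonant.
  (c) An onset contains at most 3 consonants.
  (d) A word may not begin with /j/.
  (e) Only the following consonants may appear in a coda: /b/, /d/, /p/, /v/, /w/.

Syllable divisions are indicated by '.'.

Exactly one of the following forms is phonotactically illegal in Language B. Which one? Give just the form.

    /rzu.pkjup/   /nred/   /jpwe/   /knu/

/rzu.pkjup/ — σ1 onset /rz/ (2C), coda /∅/ ok; σ2 onset /pkj/ (3C), coda /p/ ok → phonotactically legal
/nred/ — σ1 onset /nr/ (2C), coda /d/ ok → phonotactically legal
/jpwe/ — violates constraint (d): word begins with /j/ → phonotactically illegal
/knu/ — σ1 onset /kn/ (2C), coda /∅/ ok → phonotactically legal

/jpwe/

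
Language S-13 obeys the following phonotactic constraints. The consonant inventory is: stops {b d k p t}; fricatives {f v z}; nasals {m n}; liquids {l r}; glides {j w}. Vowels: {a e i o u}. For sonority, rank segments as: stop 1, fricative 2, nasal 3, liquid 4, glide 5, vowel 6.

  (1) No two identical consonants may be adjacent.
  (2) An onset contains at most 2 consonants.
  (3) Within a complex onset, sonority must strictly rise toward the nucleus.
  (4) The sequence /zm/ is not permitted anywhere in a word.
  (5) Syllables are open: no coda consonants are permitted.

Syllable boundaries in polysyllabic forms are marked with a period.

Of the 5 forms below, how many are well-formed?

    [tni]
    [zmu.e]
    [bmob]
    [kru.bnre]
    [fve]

[tni] — σ1 onset /tn/ (1→3 rises), coda /∅/ ok → well-formed
[zmu.e] — violates constraint 4: contains banned sequence /zm/ → ill-formed
[bmob] — violates constraint 5: syllable 1 coda /b/ has 1 consonant (> 0) → ill-formed
[kru.bnre] — violates constraint 2: syllable 2 onset /bnr/ has 3 consonants (> 2) → ill-formed
[fve] — violates constraint 3: syllable 1 onset /fv/: /f/ (fricative, 2) → /v/ (fricative, 2) does not rise → ill-formed
Well-formed: [tni] → 1.

1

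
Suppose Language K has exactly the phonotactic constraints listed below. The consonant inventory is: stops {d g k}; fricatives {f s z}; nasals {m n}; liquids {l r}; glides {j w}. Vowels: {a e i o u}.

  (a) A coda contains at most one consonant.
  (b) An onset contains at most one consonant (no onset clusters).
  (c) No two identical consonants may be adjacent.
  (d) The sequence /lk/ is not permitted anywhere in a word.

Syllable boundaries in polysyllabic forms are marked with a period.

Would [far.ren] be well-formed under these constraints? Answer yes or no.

no

[far.ren] — violates constraint (c): adjacent identical consonants /rr/ → ill-formed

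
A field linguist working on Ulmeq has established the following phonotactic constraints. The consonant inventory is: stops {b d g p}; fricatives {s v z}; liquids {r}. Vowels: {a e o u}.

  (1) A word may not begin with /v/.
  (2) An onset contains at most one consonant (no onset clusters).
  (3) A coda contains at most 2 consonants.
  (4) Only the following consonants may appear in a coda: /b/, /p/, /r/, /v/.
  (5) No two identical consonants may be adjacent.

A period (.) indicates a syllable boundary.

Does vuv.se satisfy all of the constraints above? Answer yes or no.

vuv.se — violates constraint 1: word begins with /v/ → illicit

no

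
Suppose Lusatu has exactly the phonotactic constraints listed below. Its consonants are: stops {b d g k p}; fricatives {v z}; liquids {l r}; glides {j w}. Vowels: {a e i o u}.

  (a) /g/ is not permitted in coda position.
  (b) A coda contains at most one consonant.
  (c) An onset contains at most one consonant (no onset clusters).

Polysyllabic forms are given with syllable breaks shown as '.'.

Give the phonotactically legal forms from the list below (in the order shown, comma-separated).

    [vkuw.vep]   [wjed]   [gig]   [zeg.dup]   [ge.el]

[vkuw.vep] — violates constraint (c): syllable 1 onset /vk/ has 2 consonants (> 1) → phonotactically illegal
[wjed] — violates constraint (c): syllable 1 onset /wj/ has 2 consonants (> 1) → phonotactically illegal
[gig] — violates constraint (a): syllable 1 coda contains /g/ → phonotactically illegal
[zeg.dup] — violates constraint (a): syllable 1 coda contains /g/ → phonotactically illegal
[ge.el] — σ1 onset /g/, coda /∅/ ok; σ2 onset /∅/, coda /l/ ok → phonotactically legal

[ge.el]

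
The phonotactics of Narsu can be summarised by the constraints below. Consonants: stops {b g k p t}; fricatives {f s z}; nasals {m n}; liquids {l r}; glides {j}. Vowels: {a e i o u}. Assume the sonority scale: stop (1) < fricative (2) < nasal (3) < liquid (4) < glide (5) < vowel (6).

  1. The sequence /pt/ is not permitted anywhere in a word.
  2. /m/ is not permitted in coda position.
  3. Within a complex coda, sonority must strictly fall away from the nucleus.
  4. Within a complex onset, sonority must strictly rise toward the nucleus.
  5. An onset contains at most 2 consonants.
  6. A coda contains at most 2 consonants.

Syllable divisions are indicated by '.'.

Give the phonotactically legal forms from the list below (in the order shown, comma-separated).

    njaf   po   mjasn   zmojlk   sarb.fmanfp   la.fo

njaf, po, la.fo

njaf — σ1 onset /nj/ (3→5 rises), coda /f/ ok → phonotactically legal
po — σ1 onset /p/, coda /∅/ ok → phonotactically legal
mjasn — violates constraint 3: syllable 1 coda /sn/: /s/ (fricative, 2) → /n/ (nasal, 3) does not fall → phonotactically illegal
zmojlk — violates constraint 6: syllable 1 coda /jlk/ has 3 consonants (> 2) → phonotactically illegal
sarb.fmanfp — violates constraint 6: syllable 2 coda /nfp/ has 3 consonants (> 2) → phonotactically illegal
la.fo — σ1 onset /l/, coda /∅/ ok; σ2 onset /f/, coda /∅/ ok → phonotactically legal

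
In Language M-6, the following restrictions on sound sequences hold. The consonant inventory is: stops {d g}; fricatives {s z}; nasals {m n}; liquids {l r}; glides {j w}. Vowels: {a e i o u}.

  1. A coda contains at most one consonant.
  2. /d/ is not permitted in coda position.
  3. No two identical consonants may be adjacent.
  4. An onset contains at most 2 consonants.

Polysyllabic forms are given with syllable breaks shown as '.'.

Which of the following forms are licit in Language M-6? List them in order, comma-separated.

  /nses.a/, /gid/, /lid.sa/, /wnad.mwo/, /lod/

/nses.a/

/nses.a/ — σ1 onset /ns/ (2C), coda /s/ ok; σ2 onset /∅/, coda /∅/ ok → licit
/gid/ — violates constraint 2: syllable 1 coda contains /d/ → illicit
/lid.sa/ — violates constraint 2: syllable 1 coda contains /d/ → illicit
/wnad.mwo/ — violates constraint 2: syllable 1 coda contains /d/ → illicit
/lod/ — violates constraint 2: syllable 1 coda contains /d/ → illicit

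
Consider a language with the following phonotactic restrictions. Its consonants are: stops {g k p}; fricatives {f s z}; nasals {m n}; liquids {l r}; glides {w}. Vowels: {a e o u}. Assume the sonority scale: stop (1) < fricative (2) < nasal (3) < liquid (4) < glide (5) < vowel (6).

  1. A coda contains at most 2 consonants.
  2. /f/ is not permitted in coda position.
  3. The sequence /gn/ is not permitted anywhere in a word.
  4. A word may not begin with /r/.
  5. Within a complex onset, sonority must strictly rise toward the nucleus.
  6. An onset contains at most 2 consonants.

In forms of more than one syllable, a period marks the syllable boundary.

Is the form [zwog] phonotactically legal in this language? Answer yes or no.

yes

[zwog] — σ1 onset /zw/ (2→5 rises), coda /g/ ok → phonotactically legal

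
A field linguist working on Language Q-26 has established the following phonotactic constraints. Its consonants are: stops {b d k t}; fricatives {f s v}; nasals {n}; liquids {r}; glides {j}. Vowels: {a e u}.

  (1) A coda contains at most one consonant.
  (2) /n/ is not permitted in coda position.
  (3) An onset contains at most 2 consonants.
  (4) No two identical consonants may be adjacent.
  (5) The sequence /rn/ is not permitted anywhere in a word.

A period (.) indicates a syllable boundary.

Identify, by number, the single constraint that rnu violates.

rnu: contains banned sequence /rn/.
This is a violation of constraint 5: "The sequence /rn/ is not permitted anywhere in a word."
The remaining constraints (1, 2, 3, 4) are satisfied.

5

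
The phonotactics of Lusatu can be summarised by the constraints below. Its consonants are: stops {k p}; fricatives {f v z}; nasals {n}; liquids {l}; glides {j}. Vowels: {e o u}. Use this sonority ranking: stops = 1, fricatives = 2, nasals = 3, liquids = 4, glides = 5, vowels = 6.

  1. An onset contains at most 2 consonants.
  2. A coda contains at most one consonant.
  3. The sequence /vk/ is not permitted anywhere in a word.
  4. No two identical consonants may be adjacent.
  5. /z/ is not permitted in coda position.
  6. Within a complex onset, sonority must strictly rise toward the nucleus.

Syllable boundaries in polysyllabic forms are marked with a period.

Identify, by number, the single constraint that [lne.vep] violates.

6

[lne.vep]: syllable 1 onset /ln/: /l/ (liquid, 4) → /n/ (nasal, 3) does not rise.
This is a violation of constraint 6: "Within a complex onset, sonority must strictly rise toward the nucleus."
The remaining constraints (1, 2, 3, 4, 5) are satisfied.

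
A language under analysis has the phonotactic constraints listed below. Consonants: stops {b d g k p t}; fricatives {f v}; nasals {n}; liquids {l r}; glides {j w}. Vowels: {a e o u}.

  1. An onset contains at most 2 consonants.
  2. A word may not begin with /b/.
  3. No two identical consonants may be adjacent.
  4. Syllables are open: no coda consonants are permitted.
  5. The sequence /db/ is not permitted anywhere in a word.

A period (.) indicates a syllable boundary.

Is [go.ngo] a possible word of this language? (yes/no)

[go.ngo] — σ1 onset /g/, coda /∅/ ok; σ2 onset /ng/ (2C), coda /∅/ ok → permitted

yes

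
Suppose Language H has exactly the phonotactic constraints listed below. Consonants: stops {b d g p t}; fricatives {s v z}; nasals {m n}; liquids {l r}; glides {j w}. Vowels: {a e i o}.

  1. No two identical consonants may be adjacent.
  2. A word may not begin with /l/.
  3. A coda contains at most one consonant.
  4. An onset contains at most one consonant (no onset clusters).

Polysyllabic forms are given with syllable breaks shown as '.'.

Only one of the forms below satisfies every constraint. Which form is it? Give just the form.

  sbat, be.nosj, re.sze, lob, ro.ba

ro.ba

sbat — violates constraint 4: syllable 1 onset /sb/ has 2 consonants (> 1) → illicit
be.nosj — violates constraint 3: syllable 2 coda /sj/ has 2 consonants (> 1) → illicit
re.sze — violates constraint 4: syllable 2 onset /sz/ has 2 consonants (> 1) → illicit
lob — violates constraint 2: word begins with /l/ → illicit
ro.ba — σ1 onset /r/, coda /∅/ ok; σ2 onset /b/, coda /∅/ ok → licit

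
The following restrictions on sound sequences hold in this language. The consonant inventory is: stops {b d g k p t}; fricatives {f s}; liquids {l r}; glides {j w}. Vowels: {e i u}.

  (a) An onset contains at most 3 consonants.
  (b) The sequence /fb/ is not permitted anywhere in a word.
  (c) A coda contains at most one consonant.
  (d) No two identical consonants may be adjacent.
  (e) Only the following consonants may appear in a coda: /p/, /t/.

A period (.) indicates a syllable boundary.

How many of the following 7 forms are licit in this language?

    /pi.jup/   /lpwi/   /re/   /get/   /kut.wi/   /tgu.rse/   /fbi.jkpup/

/pi.jup/ — σ1 onset /p/, coda /∅/ ok; σ2 onset /j/, coda /p/ ok → licit
/lpwi/ — σ1 onset /lpw/ (3C), coda /∅/ ok → licit
/re/ — σ1 onset /r/, coda /∅/ ok → licit
/get/ — σ1 onset /g/, coda /t/ ok → licit
/kut.wi/ — σ1 onset /k/, coda /t/ ok; σ2 onset /w/, coda /∅/ ok → licit
/tgu.rse/ — σ1 onset /tg/ (2C), coda /∅/ ok; σ2 onset /rs/ (2C), coda /∅/ ok → licit
/fbi.jkpup/ — violates constraint (b): contains banned sequence /fb/ → illicit
Licit: /pi.jup/, /lpwi/, /re/, /get/, /kut.wi/, /tgu.rse/ → 6.

6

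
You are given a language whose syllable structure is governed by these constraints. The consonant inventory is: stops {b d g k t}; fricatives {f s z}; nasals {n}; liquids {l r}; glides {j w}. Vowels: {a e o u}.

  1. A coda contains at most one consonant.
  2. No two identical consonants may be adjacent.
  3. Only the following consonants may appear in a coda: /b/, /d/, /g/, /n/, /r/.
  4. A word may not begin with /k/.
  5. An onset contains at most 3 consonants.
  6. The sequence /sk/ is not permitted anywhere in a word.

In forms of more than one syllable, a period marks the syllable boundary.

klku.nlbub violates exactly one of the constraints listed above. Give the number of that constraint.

klku.nlbub: word begins with /k/.
This is a violation of constraint 4: "A word may not begin with /k/."
The remaining constraints (1, 2, 3, 5, 6) are satisfied.

4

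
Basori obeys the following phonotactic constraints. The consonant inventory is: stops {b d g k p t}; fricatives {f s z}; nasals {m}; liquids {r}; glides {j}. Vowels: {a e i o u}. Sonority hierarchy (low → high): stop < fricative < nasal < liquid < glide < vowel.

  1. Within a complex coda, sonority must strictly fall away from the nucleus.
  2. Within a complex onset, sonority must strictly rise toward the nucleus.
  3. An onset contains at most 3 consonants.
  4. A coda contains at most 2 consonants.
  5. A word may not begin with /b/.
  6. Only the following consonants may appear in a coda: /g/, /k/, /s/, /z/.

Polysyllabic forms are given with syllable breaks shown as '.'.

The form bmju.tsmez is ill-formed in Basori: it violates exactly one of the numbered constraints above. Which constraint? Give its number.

5

bmju.tsmez: word begins with /b/.
This is a violation of constraint 5: "A word may not begin with /b/."
The remaining constraints (1, 2, 3, 4, 6) are satisfied.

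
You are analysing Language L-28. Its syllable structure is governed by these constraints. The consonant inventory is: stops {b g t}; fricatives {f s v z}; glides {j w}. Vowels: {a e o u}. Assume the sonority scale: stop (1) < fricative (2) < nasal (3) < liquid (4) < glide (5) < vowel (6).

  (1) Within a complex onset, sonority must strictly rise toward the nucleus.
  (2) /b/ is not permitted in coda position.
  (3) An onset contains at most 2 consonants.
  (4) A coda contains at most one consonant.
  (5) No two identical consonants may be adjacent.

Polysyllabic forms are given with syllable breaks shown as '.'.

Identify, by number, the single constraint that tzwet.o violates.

tzwet.o: syllable 1 onset /tzw/ has 3 consonants (> 2).
This is a violation of constraint 3: "An onset contains at most 2 consonants."
The remaining constraints (1, 2, 4, 5) are satisfied.

3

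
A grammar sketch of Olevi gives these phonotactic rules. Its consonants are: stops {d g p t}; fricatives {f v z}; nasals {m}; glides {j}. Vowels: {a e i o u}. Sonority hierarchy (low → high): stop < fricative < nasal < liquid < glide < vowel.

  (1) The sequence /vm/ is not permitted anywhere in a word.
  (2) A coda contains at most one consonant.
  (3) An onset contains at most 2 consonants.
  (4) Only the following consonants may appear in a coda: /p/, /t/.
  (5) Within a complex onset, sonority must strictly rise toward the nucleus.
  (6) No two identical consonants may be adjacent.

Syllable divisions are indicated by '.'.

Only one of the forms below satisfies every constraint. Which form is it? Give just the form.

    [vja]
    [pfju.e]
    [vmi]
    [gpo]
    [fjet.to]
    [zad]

[vja]

[vja] — σ1 onset /vj/ (2→5 rises), coda /∅/ ok → permitted
[pfju.e] — violates constraint 3: syllable 1 onset /pfj/ has 3 consonants (> 2) → not permitted
[vmi] — violates constraint 1: contains banned sequence /vm/ → not permitted
[gpo] — violates constraint 5: syllable 1 onset /gp/: /g/ (stop, 1) → /p/ (stop, 1) does not rise → not permitted
[fjet.to] — violates constraint 6: adjacent identical consonants /tt/ → not permitted
[zad] — violates constraint 4: syllable 1 coda contains /d/, which is not a licensed coda consonant → not permitted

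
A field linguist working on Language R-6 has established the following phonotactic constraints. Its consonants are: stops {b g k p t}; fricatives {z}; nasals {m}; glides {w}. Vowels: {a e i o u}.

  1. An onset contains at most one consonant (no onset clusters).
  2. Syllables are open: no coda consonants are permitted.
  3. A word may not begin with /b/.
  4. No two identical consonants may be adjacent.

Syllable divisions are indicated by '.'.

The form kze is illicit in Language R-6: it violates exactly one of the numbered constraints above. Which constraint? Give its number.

1

kze: syllable 1 onset /kz/ has 2 consonants (> 1).
This is a violation of constraint 1: "An onset contains at most one consonant (no onset clusters)."
The remaining constraints (2, 3, 4) are satisfied.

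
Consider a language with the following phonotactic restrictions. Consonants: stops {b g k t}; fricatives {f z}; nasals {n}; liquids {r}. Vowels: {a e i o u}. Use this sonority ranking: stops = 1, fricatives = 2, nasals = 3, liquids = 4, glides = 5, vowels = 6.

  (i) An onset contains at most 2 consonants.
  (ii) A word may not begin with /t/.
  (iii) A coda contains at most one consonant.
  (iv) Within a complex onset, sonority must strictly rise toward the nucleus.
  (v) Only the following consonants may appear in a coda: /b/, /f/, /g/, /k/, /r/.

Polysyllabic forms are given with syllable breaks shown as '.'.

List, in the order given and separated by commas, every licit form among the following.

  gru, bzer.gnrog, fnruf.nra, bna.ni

gru, bna.ni

gru — σ1 onset /gr/ (1→4 rises), coda /∅/ ok → licit
bzer.gnrog — violates constraint (i): syllable 2 onset /gnr/ has 3 consonants (> 2) → illicit
fnruf.nra — violates constraint (i): syllable 1 onset /fnr/ has 3 consonants (> 2) → illicit
bna.ni — σ1 onset /bn/ (1→3 rises), coda /∅/ ok; σ2 onset /n/, coda /∅/ ok → licit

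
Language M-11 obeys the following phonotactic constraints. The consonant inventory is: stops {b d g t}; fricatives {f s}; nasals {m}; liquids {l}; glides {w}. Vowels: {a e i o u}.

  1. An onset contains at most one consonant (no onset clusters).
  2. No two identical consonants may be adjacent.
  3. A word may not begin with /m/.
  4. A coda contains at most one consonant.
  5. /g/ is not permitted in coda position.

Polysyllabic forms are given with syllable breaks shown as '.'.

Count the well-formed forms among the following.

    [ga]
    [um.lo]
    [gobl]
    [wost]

[ga] — σ1 onset /g/, coda /∅/ ok → well-formed
[um.lo] — σ1 onset /∅/, coda /m/ ok; σ2 onset /l/, coda /∅/ ok → well-formed
[gobl] — violates constraint 4: syllable 1 coda /bl/ has 2 consonants (> 1) → ill-formed
[wost] — violates constraint 4: syllable 1 coda /st/ has 2 consonants (> 1) → ill-formed
Well-formed: [ga], [um.lo] → 2.

2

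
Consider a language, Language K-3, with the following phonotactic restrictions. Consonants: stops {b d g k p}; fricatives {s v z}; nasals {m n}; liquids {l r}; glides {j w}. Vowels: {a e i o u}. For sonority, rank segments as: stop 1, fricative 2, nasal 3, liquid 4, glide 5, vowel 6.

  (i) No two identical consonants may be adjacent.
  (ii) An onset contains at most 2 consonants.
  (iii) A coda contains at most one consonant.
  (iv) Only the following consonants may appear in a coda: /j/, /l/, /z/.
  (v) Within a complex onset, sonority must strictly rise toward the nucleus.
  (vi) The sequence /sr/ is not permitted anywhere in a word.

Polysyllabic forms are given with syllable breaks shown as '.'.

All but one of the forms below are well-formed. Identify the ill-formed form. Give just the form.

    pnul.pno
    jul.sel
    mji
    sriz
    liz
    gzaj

pnul.pno — σ1 onset /pn/ (1→3 rises), coda /l/ ok; σ2 onset /pn/ (1→3 rises), coda /∅/ ok → well-formed
jul.sel — σ1 onset /j/, coda /l/ ok; σ2 onset /s/, coda /l/ ok → well-formed
mji — σ1 onset /mj/ (3→5 rises), coda /∅/ ok → well-formed
sriz — violates constraint (vi): contains banned sequence /sr/ → ill-formed
liz — σ1 onset /l/, coda /z/ ok → well-formed
gzaj — σ1 onset /gz/ (1→2 rises), coda /j/ ok → well-formed

sriz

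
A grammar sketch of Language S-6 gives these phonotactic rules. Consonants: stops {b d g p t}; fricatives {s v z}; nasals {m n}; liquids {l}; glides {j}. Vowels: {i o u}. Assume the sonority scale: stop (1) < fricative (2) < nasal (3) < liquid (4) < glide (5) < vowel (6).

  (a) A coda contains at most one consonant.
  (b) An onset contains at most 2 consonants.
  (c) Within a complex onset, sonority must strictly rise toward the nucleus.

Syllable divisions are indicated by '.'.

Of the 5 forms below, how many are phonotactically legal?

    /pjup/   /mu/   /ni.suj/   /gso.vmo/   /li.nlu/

5

/pjup/ — σ1 onset /pj/ (1→5 rises), coda /p/ ok → phonotactically legal
/mu/ — σ1 onset /m/, coda /∅/ ok → phonotactically legal
/ni.suj/ — σ1 onset /n/, coda /∅/ ok; σ2 onset /s/, coda /j/ ok → phonotactically legal
/gso.vmo/ — σ1 onset /gs/ (1→2 rises), coda /∅/ ok; σ2 onset /vm/ (2→3 rises), coda /∅/ ok → phonotactically legal
/li.nlu/ — σ1 onset /l/, coda /∅/ ok; σ2 onset /nl/ (3→4 rises), coda /∅/ ok → phonotactically legal
Phonotactically legal: /pjup/, /mu/, /ni.suj/, /gso.vmo/, /li.nlu/ → 5.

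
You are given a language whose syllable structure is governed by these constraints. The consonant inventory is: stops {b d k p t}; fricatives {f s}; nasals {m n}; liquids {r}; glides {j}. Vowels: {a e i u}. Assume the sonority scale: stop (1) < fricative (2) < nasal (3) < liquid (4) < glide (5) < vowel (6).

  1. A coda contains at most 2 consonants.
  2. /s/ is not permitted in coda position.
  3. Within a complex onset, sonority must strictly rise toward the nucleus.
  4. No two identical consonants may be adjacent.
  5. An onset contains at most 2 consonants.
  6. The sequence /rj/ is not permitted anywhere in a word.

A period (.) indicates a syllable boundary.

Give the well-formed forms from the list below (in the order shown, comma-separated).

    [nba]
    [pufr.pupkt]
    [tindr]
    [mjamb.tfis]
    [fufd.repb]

[fufd.repb]

[nba] — violates constraint 3: syllable 1 onset /nb/: /n/ (nasal, 3) → /b/ (stop, 1) does not rise → ill-formed
[pufr.pupkt] — violates constraint 1: syllable 2 coda /pkt/ has 3 consonants (> 2) → ill-formed
[tindr] — violates constraint 1: syllable 1 coda /ndr/ has 3 consonants (> 2) → ill-formed
[mjamb.tfis] — violates constraint 2: syllable 2 coda contains /s/ → ill-formed
[fufd.repb] — σ1 onset /f/, coda /fd/ (2C) ok; σ2 onset /r/, coda /pb/ (2C) ok → well-formed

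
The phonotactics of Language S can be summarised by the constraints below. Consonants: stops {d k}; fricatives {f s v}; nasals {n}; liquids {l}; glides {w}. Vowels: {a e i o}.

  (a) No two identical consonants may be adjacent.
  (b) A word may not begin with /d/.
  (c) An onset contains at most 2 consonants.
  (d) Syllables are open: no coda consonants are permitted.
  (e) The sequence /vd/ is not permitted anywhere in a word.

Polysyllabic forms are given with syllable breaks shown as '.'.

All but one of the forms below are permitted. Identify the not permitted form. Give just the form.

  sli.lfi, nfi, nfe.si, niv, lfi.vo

niv

sli.lfi — σ1 onset /sl/ (2C), coda /∅/ ok; σ2 onset /lf/ (2C), coda /∅/ ok → permitted
nfi — σ1 onset /nf/ (2C), coda /∅/ ok → permitted
nfe.si — σ1 onset /nf/ (2C), coda /∅/ ok; σ2 onset /s/, coda /∅/ ok → permitted
niv — violates constraint (d): syllable 1 coda /v/ has 1 consonant (> 0) → not permitted
lfi.vo — σ1 onset /lf/ (2C), coda /∅/ ok; σ2 onset /v/, coda /∅/ ok → permitted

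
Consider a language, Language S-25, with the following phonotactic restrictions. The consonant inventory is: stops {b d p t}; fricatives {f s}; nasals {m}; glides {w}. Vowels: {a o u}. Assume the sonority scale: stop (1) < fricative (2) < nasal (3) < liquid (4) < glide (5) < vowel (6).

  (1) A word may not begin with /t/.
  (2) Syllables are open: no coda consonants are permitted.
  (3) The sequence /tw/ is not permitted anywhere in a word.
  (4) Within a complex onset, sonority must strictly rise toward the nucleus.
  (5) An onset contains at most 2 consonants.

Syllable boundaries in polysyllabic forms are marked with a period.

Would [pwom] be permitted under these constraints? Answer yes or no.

no

[pwom] — violates constraint 2: syllable 1 coda /m/ has 1 consonant (> 0) → not permitted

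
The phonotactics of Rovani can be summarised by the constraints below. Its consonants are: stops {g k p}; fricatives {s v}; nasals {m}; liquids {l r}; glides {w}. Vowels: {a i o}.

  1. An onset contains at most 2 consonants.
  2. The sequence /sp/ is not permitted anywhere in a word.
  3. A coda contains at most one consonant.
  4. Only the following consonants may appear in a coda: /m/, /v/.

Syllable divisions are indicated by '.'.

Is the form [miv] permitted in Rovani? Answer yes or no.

[miv] — σ1 onset /m/, coda /v/ ok → permitted

yes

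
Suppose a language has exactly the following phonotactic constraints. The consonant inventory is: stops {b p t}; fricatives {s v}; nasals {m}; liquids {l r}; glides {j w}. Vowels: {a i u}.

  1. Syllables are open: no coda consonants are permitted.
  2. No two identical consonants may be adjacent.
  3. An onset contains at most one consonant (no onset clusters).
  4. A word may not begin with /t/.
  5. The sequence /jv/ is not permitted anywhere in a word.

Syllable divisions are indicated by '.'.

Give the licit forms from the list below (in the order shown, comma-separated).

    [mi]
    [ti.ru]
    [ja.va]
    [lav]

[mi], [ja.va]

[mi] — σ1 onset /m/, coda /∅/ ok → licit
[ti.ru] — violates constraint 4: word begins with /t/ → illicit
[ja.va] — σ1 onset /j/, coda /∅/ ok; σ2 onset /v/, coda /∅/ ok → licit
[lav] — violates constraint 1: syllable 1 coda /v/ has 1 consonant (> 0) → illicit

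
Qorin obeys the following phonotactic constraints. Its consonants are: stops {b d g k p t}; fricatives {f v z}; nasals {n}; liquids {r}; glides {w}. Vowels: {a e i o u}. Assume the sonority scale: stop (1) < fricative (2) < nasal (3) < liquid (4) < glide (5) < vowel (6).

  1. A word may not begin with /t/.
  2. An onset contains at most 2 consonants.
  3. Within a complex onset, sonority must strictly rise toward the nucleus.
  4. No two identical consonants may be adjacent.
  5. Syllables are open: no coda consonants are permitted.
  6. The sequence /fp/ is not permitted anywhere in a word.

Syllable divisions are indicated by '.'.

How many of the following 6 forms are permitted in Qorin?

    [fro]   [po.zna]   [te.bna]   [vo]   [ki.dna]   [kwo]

5

[fro] — σ1 onset /fr/ (2→4 rises), coda /∅/ ok → permitted
[po.zna] — σ1 onset /p/, coda /∅/ ok; σ2 onset /zn/ (2→3 rises), coda /∅/ ok → permitted
[te.bna] — violates constraint 1: word begins with /t/ → not permitted
[vo] — σ1 onset /v/, coda /∅/ ok → permitted
[ki.dna] — σ1 onset /k/, coda /∅/ ok; σ2 onset /dn/ (1→3 rises), coda /∅/ ok → permitted
[kwo] — σ1 onset /kw/ (1→5 rises), coda /∅/ ok → permitted
Permitted: [fro], [po.zna], [vo], [ki.dna], [kwo] → 5.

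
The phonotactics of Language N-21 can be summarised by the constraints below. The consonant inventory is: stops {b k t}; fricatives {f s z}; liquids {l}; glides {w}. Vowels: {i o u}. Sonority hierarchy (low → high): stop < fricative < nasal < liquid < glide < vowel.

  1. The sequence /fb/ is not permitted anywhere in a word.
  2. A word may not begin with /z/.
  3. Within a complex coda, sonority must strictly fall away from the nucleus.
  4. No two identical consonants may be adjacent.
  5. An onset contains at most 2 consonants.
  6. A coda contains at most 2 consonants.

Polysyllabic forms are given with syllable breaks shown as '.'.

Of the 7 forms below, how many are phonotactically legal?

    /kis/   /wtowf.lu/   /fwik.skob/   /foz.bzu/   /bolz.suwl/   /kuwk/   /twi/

7

/kis/ — σ1 onset /k/, coda /s/ ok → phonotactically legal
/wtowf.lu/ — σ1 onset /wt/ (2C), coda /wf/ (5→2 falls) ok; σ2 onset /l/, coda /∅/ ok → phonotactically legal
/fwik.skob/ — σ1 onset /fw/ (2C), coda /k/ ok; σ2 onset /sk/ (2C), coda /b/ ok → phonotactically legal
/foz.bzu/ — σ1 onset /f/, coda /z/ ok; σ2 onset /bz/ (2C), coda /∅/ ok → phonotactically legal
/bolz.suwl/ — σ1 onset /b/, coda /lz/ (4→2 falls) ok; σ2 onset /s/, coda /wl/ (5→4 falls) ok → phonotactically legal
/kuwk/ — σ1 onset /k/, coda /wk/ (5→1 falls) ok → phonotactically legal
/twi/ — σ1 onset /tw/ (2C), coda /∅/ ok → phonotactically legal
Phonotactically legal: /kis/, /wtowf.lu/, /fwik.skob/, /foz.bzu/, /bolz.suwl/, /kuwk/, /twi/ → 7.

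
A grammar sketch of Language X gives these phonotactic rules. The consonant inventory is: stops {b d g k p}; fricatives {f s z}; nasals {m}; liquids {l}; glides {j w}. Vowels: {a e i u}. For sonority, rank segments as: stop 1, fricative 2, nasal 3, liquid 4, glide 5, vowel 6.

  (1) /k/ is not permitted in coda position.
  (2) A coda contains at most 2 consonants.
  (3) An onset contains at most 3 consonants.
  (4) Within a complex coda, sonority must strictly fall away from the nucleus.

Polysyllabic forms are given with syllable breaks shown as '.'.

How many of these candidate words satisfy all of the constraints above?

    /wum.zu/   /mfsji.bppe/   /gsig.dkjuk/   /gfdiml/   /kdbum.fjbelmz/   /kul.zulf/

2

/wum.zu/ — σ1 onset /w/, coda /m/ ok; σ2 onset /z/, coda /∅/ ok → well-formed
/mfsji.bppe/ — violates constraint 3: syllable 1 onset /mfsj/ has 4 consonants (> 3) → ill-formed
/gsig.dkjuk/ — violates constraint 1: syllable 2 coda contains /k/ → ill-formed
/gfdiml/ — violates constraint 4: syllable 1 coda /ml/: /m/ (nasal, 3) → /l/ (liquid, 4) does not fall → ill-formed
/kdbum.fjbelmz/ — violates constraint 2: syllable 2 coda /lmz/ has 3 consonants (> 2) → ill-formed
/kul.zulf/ — σ1 onset /k/, coda /l/ ok; σ2 onset /z/, coda /lf/ (4→2 falls) ok → well-formed
Well-formed: /wum.zu/, /kul.zulf/ → 2.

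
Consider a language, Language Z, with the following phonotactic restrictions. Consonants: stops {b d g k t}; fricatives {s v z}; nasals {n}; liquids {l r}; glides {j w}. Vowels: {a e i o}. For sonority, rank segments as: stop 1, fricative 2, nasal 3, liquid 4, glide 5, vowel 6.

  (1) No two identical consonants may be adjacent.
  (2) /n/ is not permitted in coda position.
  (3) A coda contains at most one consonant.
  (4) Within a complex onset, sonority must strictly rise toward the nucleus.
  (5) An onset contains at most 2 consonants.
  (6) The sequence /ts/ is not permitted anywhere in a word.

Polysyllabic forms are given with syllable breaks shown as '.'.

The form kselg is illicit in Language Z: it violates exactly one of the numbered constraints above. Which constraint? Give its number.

3

kselg: syllable 1 coda /lg/ has 2 consonants (> 1).
This is a violation of constraint 3: "A coda contains at most one consonant."
The remaining constraints (1, 2, 4, 5, 6) are satisfied.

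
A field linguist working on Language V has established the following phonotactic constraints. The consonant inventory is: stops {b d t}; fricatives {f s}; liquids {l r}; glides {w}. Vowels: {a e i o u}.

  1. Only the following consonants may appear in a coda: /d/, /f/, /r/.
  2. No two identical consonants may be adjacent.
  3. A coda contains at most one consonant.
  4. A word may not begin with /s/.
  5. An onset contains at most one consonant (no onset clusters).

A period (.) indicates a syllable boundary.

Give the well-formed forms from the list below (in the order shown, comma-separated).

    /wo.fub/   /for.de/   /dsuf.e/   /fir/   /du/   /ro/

/wo.fub/ — violates constraint 1: syllable 2 coda contains /b/, which is not a licensed coda consonant → ill-formed
/for.de/ — σ1 onset /f/, coda /r/ ok; σ2 onset /d/, coda /∅/ ok → well-formed
/dsuf.e/ — violates constraint 5: syllable 1 onset /ds/ has 2 consonants (> 1) → ill-formed
/fir/ — σ1 onset /f/, coda /r/ ok → well-formed
/du/ — σ1 onset /d/, coda /∅/ ok → well-formed
/ro/ — σ1 onset /r/, coda /∅/ ok → well-formed

/for.de/, /fir/, /du/, /ro/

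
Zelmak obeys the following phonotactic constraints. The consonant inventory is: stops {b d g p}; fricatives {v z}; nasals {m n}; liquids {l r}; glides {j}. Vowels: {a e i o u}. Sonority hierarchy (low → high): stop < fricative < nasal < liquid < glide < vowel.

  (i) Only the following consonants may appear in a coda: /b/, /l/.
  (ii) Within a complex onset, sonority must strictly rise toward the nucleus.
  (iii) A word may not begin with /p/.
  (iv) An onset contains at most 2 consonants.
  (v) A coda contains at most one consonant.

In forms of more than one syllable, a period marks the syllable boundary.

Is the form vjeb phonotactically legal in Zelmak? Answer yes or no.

yes

vjeb — σ1 onset /vj/ (2→5 rises), coda /b/ ok → phonotactically legal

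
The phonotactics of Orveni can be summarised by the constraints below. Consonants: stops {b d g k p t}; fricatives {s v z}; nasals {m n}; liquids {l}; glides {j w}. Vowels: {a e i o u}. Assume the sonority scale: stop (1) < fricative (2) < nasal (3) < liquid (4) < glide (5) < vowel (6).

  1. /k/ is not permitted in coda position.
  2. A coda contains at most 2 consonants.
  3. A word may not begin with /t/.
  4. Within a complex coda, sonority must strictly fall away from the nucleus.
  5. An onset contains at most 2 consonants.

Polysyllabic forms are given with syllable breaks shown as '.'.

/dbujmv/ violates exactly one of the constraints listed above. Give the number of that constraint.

2

/dbujmv/: syllable 1 coda /jmv/ has 3 consonants (> 2).
This is a violation of constraint 2: "A coda contains at most 2 consonants."
The remaining constraints (1, 3, 4, 5) are satisfied.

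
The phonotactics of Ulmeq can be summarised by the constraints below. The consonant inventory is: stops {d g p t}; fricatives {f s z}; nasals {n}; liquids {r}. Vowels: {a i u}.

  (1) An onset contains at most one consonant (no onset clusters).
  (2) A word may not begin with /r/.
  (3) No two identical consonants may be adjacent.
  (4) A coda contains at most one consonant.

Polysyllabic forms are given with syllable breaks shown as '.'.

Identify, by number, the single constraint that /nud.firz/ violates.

/nud.firz/: syllable 2 coda /rz/ has 2 consonants (> 1).
This is a violation of constraint 4: "A coda contains at most one consonant."
The remaining constraints (1, 2, 3) are satisfied.

4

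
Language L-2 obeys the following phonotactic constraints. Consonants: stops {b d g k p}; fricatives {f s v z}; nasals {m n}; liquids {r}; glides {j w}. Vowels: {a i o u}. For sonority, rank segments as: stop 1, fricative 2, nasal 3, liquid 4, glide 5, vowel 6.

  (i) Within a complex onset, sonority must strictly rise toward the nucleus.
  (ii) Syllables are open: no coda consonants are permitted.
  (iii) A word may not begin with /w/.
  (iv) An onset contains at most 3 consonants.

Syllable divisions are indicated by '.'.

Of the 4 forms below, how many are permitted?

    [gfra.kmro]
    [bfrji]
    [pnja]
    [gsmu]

[gfra.kmro] — σ1 onset /gfr/ (1→2→4 rises), coda /∅/ ok; σ2 onset /kmr/ (1→3→4 rises), coda /∅/ ok → permitted
[bfrji] — violates constraint (iv): syllable 1 onset /bfrj/ has 4 consonants (> 3) → not permitted
[pnja] — σ1 onset /pnj/ (1→3→5 rises), coda /∅/ ok → permitted
[gsmu] — σ1 onset /gsm/ (1→2→3 rises), coda /∅/ ok → permitted
Permitted: [gfra.kmro], [pnja], [gsmu] → 3.

3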